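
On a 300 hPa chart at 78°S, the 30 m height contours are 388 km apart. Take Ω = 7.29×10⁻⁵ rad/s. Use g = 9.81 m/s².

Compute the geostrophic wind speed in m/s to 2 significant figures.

5.3 m/s

Coriolis parameter at 78°S:
f = 2Ω sin φ = 2 × 7.29×10⁻⁵ × sin 78° = 1.43×10⁻⁴ s⁻¹
Height gradient: |∂Z/∂n| = 30 m / 388000 m = 7.73×10⁻⁵
On a pressure surface, geostrophic balance gives V_g = (g/f)|∂Z/∂n|:
V_g = 9.81 × 7.73×10⁻⁵ / 1.43×10⁻⁴ = 5.32 m/s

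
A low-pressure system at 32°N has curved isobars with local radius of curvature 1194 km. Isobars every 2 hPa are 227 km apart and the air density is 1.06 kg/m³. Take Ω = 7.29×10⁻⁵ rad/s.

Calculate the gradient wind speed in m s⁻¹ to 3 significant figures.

9.73 m s⁻¹

Coriolis parameter at 32°N:
f = 2Ω sin φ = 2 × 7.29×10⁻⁵ × sin 32° = 7.73×10⁻⁵ s⁻¹
Pressure gradient: |∂P/∂n| = 200 Pa / 227000 m = 8.81×10⁻⁴ Pa/m
Geostrophic speed: V_g = |∂P/∂n|/(fρ) = 8.81×10⁻⁴/(7.73×10⁻⁵ × 1.06) = 10.8 m/s
Around a low, centrifugal force acts outward with Coriolis, so pressure-gradient force balances both:
(1/ρ)|∂P/∂n| = fV + V²/R  →  V² + fR·V − fR·V_g = 0
With fR = 7.73×10⁻⁵ × 1194×10³ m = 92.3 m/s:
V = [−fR + √((fR)² + 4 fR V_g)]/2 = [−92.3 + √(92.3² + 4×92.3×10.8)]/2 = 9.73 m/s
Subgeostrophic (V < V_g = 10.8 m/s), as expected around a low.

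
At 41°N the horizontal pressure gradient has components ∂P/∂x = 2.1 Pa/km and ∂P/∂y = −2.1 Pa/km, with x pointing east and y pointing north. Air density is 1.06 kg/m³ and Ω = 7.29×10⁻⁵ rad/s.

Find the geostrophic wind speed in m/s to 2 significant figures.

29 m/s

Coriolis parameter at 41°N:
f = 2Ω sin φ = 2 × 7.29×10⁻⁵ × sin 41° = 9.57×10⁻⁵ s⁻¹
Component geostrophic relations (x east, y north):
u_g = −(1/(fρ)) ∂P/∂y,  v_g = (1/(fρ)) ∂P/∂x
u_g = −(−2.1×10⁻³)/(9.57×10⁻⁵ × 1.06) = 20.7 m/s;  v_g = (2.1×10⁻³)/(9.57×10⁻⁵ × 1.06) = 20.7 m/s
|V_g| = √(u_g² + v_g²) = 29.3 m/s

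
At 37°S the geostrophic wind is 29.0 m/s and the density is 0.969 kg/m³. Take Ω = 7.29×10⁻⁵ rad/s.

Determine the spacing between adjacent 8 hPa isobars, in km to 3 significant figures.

324 km

Coriolis parameter at 37°S:
f = 2Ω sin φ = 2 × 7.29×10⁻⁵ × sin 37° = 8.77×10⁻⁵ s⁻¹
Geostrophic balance rearranged: |∂P/∂n| = f ρ V_g
|∂P/∂n| = 8.77×10⁻⁵ × 0.969 × 29.0 = 2.47×10⁻³ Pa/m
Isobar spacing: Δn = ΔP/|∂P/∂n| = 800 Pa / 2.47×10⁻³ Pa/m = 324450 m ≈ 324 km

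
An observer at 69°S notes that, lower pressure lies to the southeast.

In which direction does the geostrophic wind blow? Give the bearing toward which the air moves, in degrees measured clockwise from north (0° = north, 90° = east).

045°

The pressure-gradient force points toward the southeast (bearing 135°).
Geostrophic balance: in the Southern Hemisphere the Coriolis force deflects motion to the left, so the geostrophic wind blows 90° to the left of the pressure-gradient force (low pressure on the right).
Rotating 135° by 90° counterclockwise gives 045° — the wind blows toward the northeast.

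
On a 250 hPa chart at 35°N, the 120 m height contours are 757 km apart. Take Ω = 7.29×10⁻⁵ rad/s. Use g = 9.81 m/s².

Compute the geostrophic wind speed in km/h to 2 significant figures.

67 km/h

Coriolis parameter at 35°N:
f = 2Ω sin φ = 2 × 7.29×10⁻⁵ × sin 35° = 8.36×10⁻⁵ s⁻¹
Height gradient: |∂Z/∂n| = 120 m / 757000 m = 1.59×10⁻⁴
On a pressure surface, geostrophic balance gives V_g = (g/f)|∂Z/∂n|:
V_g = 9.81 × 1.59×10⁻⁴ / 8.36×10⁻⁵ = 18.6 m/s
Converting: 18.6 m/s × 3.6 = 67 km/h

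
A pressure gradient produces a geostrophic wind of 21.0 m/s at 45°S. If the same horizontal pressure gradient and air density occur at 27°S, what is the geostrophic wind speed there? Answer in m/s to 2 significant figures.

With the same pressure gradient and density, V_g ∝ 1/f ∝ 1/sin φ.
V₂ = V₁ · sin φ₁ / sin φ₂ = 21.0 × sin 45° / sin 27°
V₂ = 21.0 × 0.7071/0.4540 = 33 m/s

33 m/s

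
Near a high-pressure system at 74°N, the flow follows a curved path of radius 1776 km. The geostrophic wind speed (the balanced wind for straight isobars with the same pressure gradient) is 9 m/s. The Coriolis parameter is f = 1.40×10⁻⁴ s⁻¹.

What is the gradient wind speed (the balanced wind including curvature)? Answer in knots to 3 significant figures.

18.2 knots

Around a high, pressure-gradient force acts outward with centrifugal, so Coriolis balances both:
fV = (1/ρ)|∂P/∂n| + V²/R  →  V² − fR·V + fR·V_g = 0
With fR = 1.40×10⁻⁴ × 1776×10³ m = 249 m/s:
V = [fR − √((fR)² − 4 fR V_g)]/2 = [249 − √(249² − 4×249×9)]/2 = 9.35 m/s
Supergeostrophic (V > V_g = 9 m/s), as expected around a high.
Converting: 9.35 m/s × 1.944 = 18.2 knots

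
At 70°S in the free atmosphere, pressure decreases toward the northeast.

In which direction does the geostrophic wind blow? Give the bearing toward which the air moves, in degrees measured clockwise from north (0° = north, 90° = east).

The pressure-gradient force points toward the northeast (bearing 045°).
Geostrophic balance: in the Southern Hemisphere the Coriolis force deflects motion to the left, so the geostrophic wind blows 90° to the left of the pressure-gradient force (low pressure on the right).
Rotating 045° by 90° counterclockwise gives 315° — the wind blows toward the northwest.

315°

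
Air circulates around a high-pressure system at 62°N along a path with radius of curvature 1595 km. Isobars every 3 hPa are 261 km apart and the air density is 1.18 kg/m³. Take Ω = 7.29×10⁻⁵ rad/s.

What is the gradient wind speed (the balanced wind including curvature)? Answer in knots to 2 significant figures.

15 knots

Coriolis parameter at 62°N:
f = 2Ω sin φ = 2 × 7.29×10⁻⁵ × sin 62° = 1.29×10⁻⁴ s⁻¹
Pressure gradient: |∂P/∂n| = 300 Pa / 261000 m = 1.15×10⁻³ Pa/m
Geostrophic speed: V_g = |∂P/∂n|/(fρ) = 1.15×10⁻³/(1.29×10⁻⁴ × 1.18) = 7.57 m/s
Around a high, pressure-gradient force acts outward with centrifugal, so Coriolis balances both:
fV = (1/ρ)|∂P/∂n| + V²/R  →  V² − fR·V + fR·V_g = 0
With fR = 1.29×10⁻⁴ × 1595×10³ m = 205 m/s:
V = [fR − √((fR)² − 4 fR V_g)]/2 = [205 − √(205² − 4×205×7.57)]/2 = 7.87 m/s
Supergeostrophic (V > V_g = 7.57 m/s), as expected around a high.
Converting: 7.87 m/s × 1.944 = 15 knots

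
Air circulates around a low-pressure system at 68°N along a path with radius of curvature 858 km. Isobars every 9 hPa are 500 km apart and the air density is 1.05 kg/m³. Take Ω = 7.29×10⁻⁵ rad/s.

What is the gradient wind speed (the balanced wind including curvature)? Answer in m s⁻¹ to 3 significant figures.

Coriolis parameter at 68°N:
f = 2Ω sin φ = 2 × 7.29×10⁻⁵ × sin 68° = 1.35×10⁻⁴ s⁻¹
Pressure gradient: |∂P/∂n| = 900 Pa / 500000 m = 1.80×10⁻³ Pa/m
Geostrophic speed: V_g = |∂P/∂n|/(fρ) = 1.80×10⁻³/(1.35×10⁻⁴ × 1.05) = 12.7 m/s
Around a low, centrifugal force acts outward with Coriolis, so pressure-gradient force balances both:
(1/ρ)|∂P/∂n| = fV + V²/R  →  V² + fR·V − fR·V_g = 0
With fR = 1.35×10⁻⁴ × 858×10³ m = 116 m/s:
V = [−fR + √((fR)² + 4 fR V_g)]/2 = [−116 + √(116² + 4×116×12.7)]/2 = 11.5 m/s
Subgeostrophic (V < V_g = 12.7 m/s), as expected around a low.

11.5 m s⁻¹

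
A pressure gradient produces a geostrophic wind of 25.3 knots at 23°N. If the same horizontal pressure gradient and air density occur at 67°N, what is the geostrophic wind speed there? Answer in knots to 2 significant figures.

With the same pressure gradient and density, V_g ∝ 1/f ∝ 1/sin φ.
V₂ = V₁ · sin φ₁ / sin φ₂ = 25.3 × sin 23° / sin 67°
V₂ = 25.3 × 0.3907/0.9205 = 11 knots

11 knots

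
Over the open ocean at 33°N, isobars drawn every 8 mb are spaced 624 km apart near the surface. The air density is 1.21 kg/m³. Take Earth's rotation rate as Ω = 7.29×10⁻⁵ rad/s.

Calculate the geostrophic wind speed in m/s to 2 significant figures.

13 m/s

Coriolis parameter at 33°N:
f = 2Ω sin φ = 2 × 7.29×10⁻⁵ × sin 33° = 7.94×10⁻⁵ s⁻¹
Pressure gradient: |∂P/∂n| = 800 Pa / 624000 m = 1.28×10⁻³ Pa/m
Geostrophic balance (pressure-gradient force = Coriolis force):
V_g = (1/(fρ)) |∂P/∂n| = 1.28×10⁻³ / (7.94×10⁻⁵ × 1.21) = 13.3 m/s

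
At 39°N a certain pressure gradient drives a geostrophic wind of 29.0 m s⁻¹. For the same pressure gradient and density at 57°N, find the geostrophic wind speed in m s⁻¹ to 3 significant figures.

21.8 m s⁻¹

With the same pressure gradient and density, V_g ∝ 1/f ∝ 1/sin φ.
V₂ = V₁ · sin φ₁ / sin φ₂ = 29.0 × sin 39° / sin 57°
V₂ = 29.0 × 0.6293/0.8387 = 21.8 m s⁻¹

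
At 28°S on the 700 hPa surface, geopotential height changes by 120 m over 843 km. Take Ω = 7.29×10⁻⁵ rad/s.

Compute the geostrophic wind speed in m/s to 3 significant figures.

Coriolis parameter at 28°S:
f = 2Ω sin φ = 2 × 7.29×10⁻⁵ × sin 28° = 6.84×10⁻⁵ s⁻¹
Height gradient: |∂Z/∂n| = 120 m / 843000 m = 1.42×10⁻⁴
On a pressure surface, geostrophic balance gives V_g = (g/f)|∂Z/∂n|:
V_g = 9.81 × 1.42×10⁻⁴ / 6.84×10⁻⁵ = 20.4 m/s

20.4 m/s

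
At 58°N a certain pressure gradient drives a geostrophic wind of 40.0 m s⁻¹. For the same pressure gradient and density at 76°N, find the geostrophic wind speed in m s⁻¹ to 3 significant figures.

35.0 m s⁻¹

With the same pressure gradient and density, V_g ∝ 1/f ∝ 1/sin φ.
V₂ = V₁ · sin φ₁ / sin φ₂ = 40.0 × sin 58° / sin 76°
V₂ = 40.0 × 0.8480/0.9703 = 35.0 m s⁻¹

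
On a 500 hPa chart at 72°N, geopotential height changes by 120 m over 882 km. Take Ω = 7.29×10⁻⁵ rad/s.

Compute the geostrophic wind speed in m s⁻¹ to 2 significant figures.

9.6 m s⁻¹

Coriolis parameter at 72°N:
f = 2Ω sin φ = 2 × 7.29×10⁻⁵ × sin 72° = 1.39×10⁻⁴ s⁻¹
Height gradient: |∂Z/∂n| = 120 m / 882000 m = 1.36×10⁻⁴
On a pressure surface, geostrophic balance gives V_g = (g/f)|∂Z/∂n|:
V_g = 9.81 × 1.36×10⁻⁴ / 1.39×10⁻⁴ = 9.63 m/s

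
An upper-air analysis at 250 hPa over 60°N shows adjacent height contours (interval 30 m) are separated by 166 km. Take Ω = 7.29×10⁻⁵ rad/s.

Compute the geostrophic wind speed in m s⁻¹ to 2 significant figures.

14 m s⁻¹

Coriolis parameter at 60°N:
f = 2Ω sin φ = 2 × 7.29×10⁻⁵ × sin 60° = 1.26×10⁻⁴ s⁻¹
Height gradient: |∂Z/∂n| = 30 m / 166000 m = 1.81×10⁻⁴
On a pressure surface, geostrophic balance gives V_g = (g/f)|∂Z/∂n|:
V_g = 9.81 × 1.81×10⁻⁴ / 1.26×10⁻⁴ = 14.0 m/s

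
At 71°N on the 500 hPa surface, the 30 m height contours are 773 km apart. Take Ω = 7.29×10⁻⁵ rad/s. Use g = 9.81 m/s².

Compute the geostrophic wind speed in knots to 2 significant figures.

5.4 knots

Coriolis parameter at 71°N:
f = 2Ω sin φ = 2 × 7.29×10⁻⁵ × sin 71° = 1.38×10⁻⁴ s⁻¹
Height gradient: |∂Z/∂n| = 30 m / 773000 m = 3.88×10⁻⁵
On a pressure surface, geostrophic balance gives V_g = (g/f)|∂Z/∂n|:
V_g = 9.81 × 3.88×10⁻⁵ / 1.38×10⁻⁴ = 2.76 m/s
Converting: 2.76 m/s × 1.944 = 5.4 knots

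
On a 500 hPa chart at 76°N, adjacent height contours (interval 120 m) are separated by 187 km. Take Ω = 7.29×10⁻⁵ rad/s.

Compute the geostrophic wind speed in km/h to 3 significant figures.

160 km/h

Coriolis parameter at 76°N:
f = 2Ω sin φ = 2 × 7.29×10⁻⁵ × sin 76° = 1.41×10⁻⁴ s⁻¹
Height gradient: |∂Z/∂n| = 120 m / 187000 m = 6.42×10⁻⁴
On a pressure surface, geostrophic balance gives V_g = (g/f)|∂Z/∂n|:
V_g = 9.81 × 6.42×10⁻⁴ / 1.41×10⁻⁴ = 44.5 m/s
Converting: 44.5 m/s × 3.6 = 160 km/h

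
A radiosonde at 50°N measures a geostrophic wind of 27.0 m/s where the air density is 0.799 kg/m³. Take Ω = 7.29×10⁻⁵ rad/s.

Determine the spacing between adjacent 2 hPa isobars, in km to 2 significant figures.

83 km

Coriolis parameter at 50°N:
f = 2Ω sin φ = 2 × 7.29×10⁻⁵ × sin 50° = 1.12×10⁻⁴ s⁻¹
Geostrophic balance rearranged: |∂P/∂n| = f ρ V_g
|∂P/∂n| = 1.12×10⁻⁴ × 0.799 × 27.0 = 2.41×10⁻³ Pa/m
Isobar spacing: Δn = ΔP/|∂P/∂n| = 200 Pa / 2.41×10⁻³ Pa/m = 83006 m ≈ 83 km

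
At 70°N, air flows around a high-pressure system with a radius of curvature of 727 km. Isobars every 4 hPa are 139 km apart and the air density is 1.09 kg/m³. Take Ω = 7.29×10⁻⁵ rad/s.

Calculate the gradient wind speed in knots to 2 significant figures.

51 knots

Coriolis parameter at 70°N:
f = 2Ω sin φ = 2 × 7.29×10⁻⁵ × sin 70° = 1.37×10⁻⁴ s⁻¹
Pressure gradient: |∂P/∂n| = 400 Pa / 139000 m = 2.88×10⁻³ Pa/m
Geostrophic speed: V_g = |∂P/∂n|/(fρ) = 2.88×10⁻³/(1.37×10⁻⁴ × 1.09) = 19.3 m/s
Around a high, pressure-gradient force acts outward with centrifugal, so Coriolis balances both:
fV = (1/ρ)|∂P/∂n| + V²/R  →  V² − fR·V + fR·V_g = 0
With fR = 1.37×10⁻⁴ × 727×10³ m = 99.6 m/s:
V = [fR − √((fR)² − 4 fR V_g)]/2 = [99.6 − √(99.6² − 4×99.6×19.3)]/2 = 26.1 m/s
Supergeostrophic (V > V_g = 19.3 m/s), as expected around a high.
Converting: 26.1 m/s × 1.944 = 51 knots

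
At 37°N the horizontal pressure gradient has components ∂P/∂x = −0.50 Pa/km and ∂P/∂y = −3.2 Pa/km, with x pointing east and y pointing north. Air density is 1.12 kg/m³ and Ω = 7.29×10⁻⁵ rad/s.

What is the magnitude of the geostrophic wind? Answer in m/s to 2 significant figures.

Coriolis parameter at 37°N:
f = 2Ω sin φ = 2 × 7.29×10⁻⁵ × sin 37° = 8.77×10⁻⁵ s⁻¹
Component geostrophic relations (x east, y north):
u_g = −(1/(fρ)) ∂P/∂y,  v_g = (1/(fρ)) ∂P/∂x
u_g = −(−3.2×10⁻³)/(8.77×10⁻⁵ × 1.12) = 32.6 m/s;  v_g = (−0.50×10⁻³)/(8.77×10⁻⁵ × 1.12) = −5.09 m/s
|V_g| = √(u_g² + v_g²) = 33.0 m/s

33 m/s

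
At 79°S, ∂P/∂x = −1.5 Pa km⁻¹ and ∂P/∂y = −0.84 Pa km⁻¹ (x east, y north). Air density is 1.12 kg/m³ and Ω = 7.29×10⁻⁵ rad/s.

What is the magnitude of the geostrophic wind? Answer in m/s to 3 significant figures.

Coriolis parameter at 79°S:
f = 2Ω sin φ = 2 × 7.29×10⁻⁵ × sin 79° = 1.43×10⁻⁴ s⁻¹
In the Southern Hemisphere f is negative: f = −1.43×10⁻⁴ s⁻¹.
Component geostrophic relations (x east, y north):
u_g = −(1/(fρ)) ∂P/∂y,  v_g = (1/(fρ)) ∂P/∂x
u_g = −(−0.84×10⁻³)/(−1.43×10⁻⁴ × 1.12) = −5.24 m/s;  v_g = (−1.5×10⁻³)/(−1.43×10⁻⁴ × 1.12) = 9.36 m/s
|V_g| = √(u_g² + v_g²) = 10.7 m/s

10.7 m/s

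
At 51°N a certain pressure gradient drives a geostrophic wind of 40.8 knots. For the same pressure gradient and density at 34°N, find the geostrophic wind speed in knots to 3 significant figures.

56.7 knots

With the same pressure gradient and density, V_g ∝ 1/f ∝ 1/sin φ.
V₂ = V₁ · sin φ₁ / sin φ₂ = 40.8 × sin 51° / sin 34°
V₂ = 40.8 × 0.7771/0.5592 = 56.7 knots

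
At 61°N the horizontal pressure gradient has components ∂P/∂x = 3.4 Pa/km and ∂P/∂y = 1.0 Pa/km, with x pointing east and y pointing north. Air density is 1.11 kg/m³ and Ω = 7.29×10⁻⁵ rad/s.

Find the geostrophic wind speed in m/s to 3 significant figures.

25.0 m/s

Coriolis parameter at 61°N:
f = 2Ω sin φ = 2 × 7.29×10⁻⁵ × sin 61° = 1.28×10⁻⁴ s⁻¹
Component geostrophic relations (x east, y north):
u_g = −(1/(fρ)) ∂P/∂y,  v_g = (1/(fρ)) ∂P/∂x
u_g = −(1.0×10⁻³)/(1.28×10⁻⁴ × 1.11) = −7.06 m/s;  v_g = (3.4×10⁻³)/(1.28×10⁻⁴ × 1.11) = 24.0 m/s
|V_g| = √(u_g² + v_g²) = 25.0 m/s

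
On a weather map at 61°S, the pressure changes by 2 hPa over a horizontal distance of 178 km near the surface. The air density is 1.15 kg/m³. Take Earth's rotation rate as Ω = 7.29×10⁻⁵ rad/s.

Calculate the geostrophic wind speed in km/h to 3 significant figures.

27.6 km/h

Coriolis parameter at 61°S:
f = 2Ω sin φ = 2 × 7.29×10⁻⁵ × sin 61° = 1.28×10⁻⁴ s⁻¹
Pressure gradient: |∂P/∂n| = 200 Pa / 178000 m = 1.12×10⁻³ Pa/m
Geostrophic balance (pressure-gradient force = Coriolis force):
V_g = (1/(fρ)) |∂P/∂n| = 1.12×10⁻³ / (1.28×10⁻⁴ × 1.15) = 7.66 m/s
Converting: 7.66 m/s × 3.6 = 27.6 km/h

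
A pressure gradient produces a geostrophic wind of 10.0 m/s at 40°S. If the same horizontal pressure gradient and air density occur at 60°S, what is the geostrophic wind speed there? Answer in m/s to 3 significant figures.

7.42 m/s

With the same pressure gradient and density, V_g ∝ 1/f ∝ 1/sin φ.
V₂ = V₁ · sin φ₁ / sin φ₂ = 10.0 × sin 40° / sin 60°
V₂ = 10.0 × 0.6428/0.8660 = 7.42 m/s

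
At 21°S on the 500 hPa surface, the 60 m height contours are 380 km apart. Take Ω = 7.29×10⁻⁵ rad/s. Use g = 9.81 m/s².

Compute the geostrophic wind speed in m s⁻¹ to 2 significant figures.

Coriolis parameter at 21°S:
f = 2Ω sin φ = 2 × 7.29×10⁻⁵ × sin 21° = 5.23×10⁻⁵ s⁻¹
Height gradient: |∂Z/∂n| = 60 m / 380000 m = 1.58×10⁻⁴
On a pressure surface, geostrophic balance gives V_g = (g/f)|∂Z/∂n|:
V_g = 9.81 × 1.58×10⁻⁴ / 5.23×10⁻⁵ = 29.6 m/s

30 m s⁻¹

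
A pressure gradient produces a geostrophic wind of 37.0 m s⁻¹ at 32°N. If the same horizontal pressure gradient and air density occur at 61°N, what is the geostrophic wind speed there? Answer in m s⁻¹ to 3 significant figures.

With the same pressure gradient and density, V_g ∝ 1/f ∝ 1/sin φ.
V₂ = V₁ · sin φ₁ / sin φ₂ = 37.0 × sin 32° / sin 61°
V₂ = 37.0 × 0.5299/0.8746 = 22.4 m s⁻¹

22.4 m s⁻¹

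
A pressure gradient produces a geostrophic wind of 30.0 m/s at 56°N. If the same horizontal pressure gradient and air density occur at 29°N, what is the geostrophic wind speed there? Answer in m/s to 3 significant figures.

With the same pressure gradient and density, V_g ∝ 1/f ∝ 1/sin φ.
V₂ = V₁ · sin φ₁ / sin φ₂ = 30.0 × sin 56° / sin 29°
V₂ = 30.0 × 0.8290/0.4848 = 51.3 m/s

51.3 m/s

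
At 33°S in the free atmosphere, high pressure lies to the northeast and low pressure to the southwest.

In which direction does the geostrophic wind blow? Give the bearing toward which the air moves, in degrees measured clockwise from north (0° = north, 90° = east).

135°

The pressure-gradient force points toward the southwest (bearing 225°).
Geostrophic balance: in the Southern Hemisphere the Coriolis force deflects motion to the left, so the geostrophic wind blows 90° to the left of the pressure-gradient force (low pressure on the right).
Rotating 225° by 90° counterclockwise gives 135° — the wind blows toward the southeast.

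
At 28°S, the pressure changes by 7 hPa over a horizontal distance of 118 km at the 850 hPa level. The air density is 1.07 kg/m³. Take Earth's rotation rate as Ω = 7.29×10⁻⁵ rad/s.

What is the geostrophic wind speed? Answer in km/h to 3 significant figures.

Coriolis parameter at 28°S:
f = 2Ω sin φ = 2 × 7.29×10⁻⁵ × sin 28° = 6.84×10⁻⁵ s⁻¹
Pressure gradient: |∂P/∂n| = 700 Pa / 118000 m = 5.93×10⁻³ Pa/m
Geostrophic balance (pressure-gradient force = Coriolis force):
V_g = (1/(fρ)) |∂P/∂n| = 5.93×10⁻³ / (6.84×10⁻⁵ × 1.07) = 81.0 m/s
Converting: 81.0 m/s × 3.6 = 292 km/h

292 km/h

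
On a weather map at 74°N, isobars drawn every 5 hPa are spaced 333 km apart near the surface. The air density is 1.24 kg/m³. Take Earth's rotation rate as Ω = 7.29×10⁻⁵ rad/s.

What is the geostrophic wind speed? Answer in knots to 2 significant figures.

17 knots

Coriolis parameter at 74°N:
f = 2Ω sin φ = 2 × 7.29×10⁻⁵ × sin 74° = 1.40×10⁻⁴ s⁻¹
Pressure gradient: |∂P/∂n| = 500 Pa / 333000 m = 1.50×10⁻³ Pa/m
Geostrophic balance (pressure-gradient force = Coriolis force):
V_g = (1/(fρ)) |∂P/∂n| = 1.50×10⁻³ / (1.40×10⁻⁴ × 1.24) = 8.64 m/s
Converting: 8.64 m/s × 1.944 = 17 knots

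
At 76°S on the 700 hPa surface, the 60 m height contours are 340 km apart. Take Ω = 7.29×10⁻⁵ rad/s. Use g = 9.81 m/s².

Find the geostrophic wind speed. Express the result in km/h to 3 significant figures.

44.1 km/h

Coriolis parameter at 76°S:
f = 2Ω sin φ = 2 × 7.29×10⁻⁵ × sin 76° = 1.41×10⁻⁴ s⁻¹
Height gradient: |∂Z/∂n| = 60 m / 340000 m = 1.76×10⁻⁴
On a pressure surface, geostrophic balance gives V_g = (g/f)|∂Z/∂n|:
V_g = 9.81 × 1.76×10⁻⁴ / 1.41×10⁻⁴ = 12.2 m/s
Converting: 12.2 m/s × 3.6 = 44.1 km/h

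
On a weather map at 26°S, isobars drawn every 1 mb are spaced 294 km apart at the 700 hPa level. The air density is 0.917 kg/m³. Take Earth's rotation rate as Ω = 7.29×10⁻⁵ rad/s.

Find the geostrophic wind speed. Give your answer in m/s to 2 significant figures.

5.8 m/s

Coriolis parameter at 26°S:
f = 2Ω sin φ = 2 × 7.29×10⁻⁵ × sin 26° = 6.39×10⁻⁵ s⁻¹
Pressure gradient: |∂P/∂n| = 100 Pa / 294000 m = 3.40×10⁻⁴ Pa/m
Geostrophic balance (pressure-gradient force = Coriolis force):
V_g = (1/(fρ)) |∂P/∂n| = 3.40×10⁻⁴ / (6.39×10⁻⁵ × 0.917) = 5.80 m/s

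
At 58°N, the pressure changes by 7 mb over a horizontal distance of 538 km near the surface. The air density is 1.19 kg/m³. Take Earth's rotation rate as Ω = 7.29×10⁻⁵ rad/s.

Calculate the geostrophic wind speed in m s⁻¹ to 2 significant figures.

8.8 m s⁻¹

Coriolis parameter at 58°N:
f = 2Ω sin φ = 2 × 7.29×10⁻⁵ × sin 58° = 1.24×10⁻⁴ s⁻¹
Pressure gradient: |∂P/∂n| = 700 Pa / 538000 m = 1.30×10⁻³ Pa/m
Geostrophic balance (pressure-gradient force = Coriolis force):
V_g = (1/(fρ)) |∂P/∂n| = 1.30×10⁻³ / (1.24×10⁻⁴ × 1.19) = 8.84 m/s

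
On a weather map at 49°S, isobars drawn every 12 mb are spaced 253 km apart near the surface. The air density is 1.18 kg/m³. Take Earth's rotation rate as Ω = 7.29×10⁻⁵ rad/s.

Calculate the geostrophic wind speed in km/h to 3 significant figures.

132 km/h

Coriolis parameter at 49°S:
f = 2Ω sin φ = 2 × 7.29×10⁻⁵ × sin 49° = 1.10×10⁻⁴ s⁻¹
Pressure gradient: |∂P/∂n| = 1200 Pa / 253000 m = 4.74×10⁻³ Pa/m
Geostrophic balance (pressure-gradient force = Coriolis force):
V_g = (1/(fρ)) |∂P/∂n| = 4.74×10⁻³ / (1.10×10⁻⁴ × 1.18) = 36.5 m/s
Converting: 36.5 m/s × 3.6 = 132 km/h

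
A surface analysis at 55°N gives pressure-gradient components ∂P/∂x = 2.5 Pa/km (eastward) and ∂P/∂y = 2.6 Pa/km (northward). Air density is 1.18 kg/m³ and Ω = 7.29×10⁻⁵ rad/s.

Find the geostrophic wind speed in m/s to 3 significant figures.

Coriolis parameter at 55°N:
f = 2Ω sin φ = 2 × 7.29×10⁻⁵ × sin 55° = 1.19×10⁻⁴ s⁻¹
Component geostrophic relations (x east, y north):
u_g = −(1/(fρ)) ∂P/∂y,  v_g = (1/(fρ)) ∂P/∂x
u_g = −(2.6×10⁻³)/(1.19×10⁻⁴ × 1.18) = −18.4 m/s;  v_g = (2.5×10⁻³)/(1.19×10⁻⁴ × 1.18) = 17.7 m/s
|V_g| = √(u_g² + v_g²) = 25.6 m/s

25.6 m/s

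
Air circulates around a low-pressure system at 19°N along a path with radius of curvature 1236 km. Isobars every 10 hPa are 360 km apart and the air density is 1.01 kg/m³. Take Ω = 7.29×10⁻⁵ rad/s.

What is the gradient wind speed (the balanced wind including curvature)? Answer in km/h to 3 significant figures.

129 km/h

Coriolis parameter at 19°N:
f = 2Ω sin φ = 2 × 7.29×10⁻⁵ × sin 19° = 4.75×10⁻⁵ s⁻¹
Pressure gradient: |∂P/∂n| = 1000 Pa / 360000 m = 2.78×10⁻³ Pa/m
Geostrophic speed: V_g = |∂P/∂n|/(fρ) = 2.78×10⁻³/(4.75×10⁻⁵ × 1.01) = 57.9 m/s
Around a low, centrifugal force acts outward with Coriolis, so pressure-gradient force balances both:
(1/ρ)|∂P/∂n| = fV + V²/R  →  V² + fR·V − fR·V_g = 0
With fR = 4.75×10⁻⁵ × 1236×10³ m = 58.7 m/s:
V = [−fR + √((fR)² + 4 fR V_g)]/2 = [−58.7 + √(58.7² + 4×58.7×57.9)]/2 = 35.9 m/s
Subgeostrophic (V < V_g = 57.9 m/s), as expected around a low.
Converting: 35.9 m/s × 3.6 = 129 km/h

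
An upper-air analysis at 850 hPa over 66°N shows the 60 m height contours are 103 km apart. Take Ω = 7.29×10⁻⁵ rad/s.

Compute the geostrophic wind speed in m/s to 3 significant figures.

Coriolis parameter at 66°N:
f = 2Ω sin φ = 2 × 7.29×10⁻⁵ × sin 66° = 1.33×10⁻⁴ s⁻¹
Height gradient: |∂Z/∂n| = 60 m / 103000 m = 5.83×10⁻⁴
On a pressure surface, geostrophic balance gives V_g = (g/f)|∂Z/∂n|:
V_g = 9.81 × 5.83×10⁻⁴ / 1.33×10⁻⁴ = 42.9 m/s

42.9 m/s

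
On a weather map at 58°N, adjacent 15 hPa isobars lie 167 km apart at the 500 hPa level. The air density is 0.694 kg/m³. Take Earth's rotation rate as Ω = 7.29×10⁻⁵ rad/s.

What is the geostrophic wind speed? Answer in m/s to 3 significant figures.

105 m/s

Coriolis parameter at 58°N:
f = 2Ω sin φ = 2 × 7.29×10⁻⁵ × sin 58° = 1.24×10⁻⁴ s⁻¹
Pressure gradient: |∂P/∂n| = 1500 Pa / 167000 m = 8.98×10⁻³ Pa/m
Geostrophic balance (pressure-gradient force = Coriolis force):
V_g = (1/(fρ)) |∂P/∂n| = 8.98×10⁻³ / (1.24×10⁻⁴ × 0.694) = 105 m/s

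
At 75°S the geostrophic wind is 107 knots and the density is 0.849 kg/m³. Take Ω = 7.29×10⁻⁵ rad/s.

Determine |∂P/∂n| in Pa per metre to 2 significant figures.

Coriolis parameter at 75°S:
f = 2Ω sin φ = 2 × 7.29×10⁻⁵ × sin 75° = 1.41×10⁻⁴ s⁻¹
Wind speed in SI: 107 knots = 55.0 m/s
Geostrophic balance rearranged: |∂P/∂n| = f ρ V_g
|∂P/∂n| = 1.41×10⁻⁴ × 0.849 × 55.0 = 6.58×10⁻³ Pa/m

6.6×10⁻³ Pa/m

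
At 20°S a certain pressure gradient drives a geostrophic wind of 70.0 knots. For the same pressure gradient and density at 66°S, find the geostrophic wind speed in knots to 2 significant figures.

With the same pressure gradient and density, V_g ∝ 1/f ∝ 1/sin φ.
V₂ = V₁ · sin φ₁ / sin φ₂ = 70.0 × sin 20° / sin 66°
V₂ = 70.0 × 0.3420/0.9135 = 26 knots

26 knots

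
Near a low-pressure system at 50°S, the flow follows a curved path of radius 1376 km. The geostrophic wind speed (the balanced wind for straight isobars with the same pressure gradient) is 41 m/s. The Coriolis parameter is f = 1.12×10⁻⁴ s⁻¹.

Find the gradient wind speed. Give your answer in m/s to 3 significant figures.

Around a low, centrifugal force acts outward with Coriolis, so pressure-gradient force balances both:
(1/ρ)|∂P/∂n| = fV + V²/R  →  V² + fR·V − fR·V_g = 0
With fR = 1.12×10⁻⁴ × 1376×10³ m = 154 m/s:
V = [−fR + √((fR)² + 4 fR V_g)]/2 = [−154 + √(154² + 4×154×41)]/2 = 33.7 m/s
Subgeostrophic (V < V_g = 41 m/s), as expected around a low.

33.7 m/s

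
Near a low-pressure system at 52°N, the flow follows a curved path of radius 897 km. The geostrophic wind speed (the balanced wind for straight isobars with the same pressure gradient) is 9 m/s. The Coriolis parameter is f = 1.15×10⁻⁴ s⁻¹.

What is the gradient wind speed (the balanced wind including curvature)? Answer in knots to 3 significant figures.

Around a low, centrifugal force acts outward with Coriolis, so pressure-gradient force balances both:
(1/ρ)|∂P/∂n| = fV + V²/R  →  V² + fR·V − fR·V_g = 0
With fR = 1.15×10⁻⁴ × 897×10³ m = 103 m/s:
V = [−fR + √((fR)² + 4 fR V_g)]/2 = [−103 + √(103² + 4×103×9)]/2 = 8.33 m/s
Subgeostrophic (V < V_g = 9 m/s), as expected around a low.
Converting: 8.33 m/s × 1.944 = 16.2 knots

16.2 knots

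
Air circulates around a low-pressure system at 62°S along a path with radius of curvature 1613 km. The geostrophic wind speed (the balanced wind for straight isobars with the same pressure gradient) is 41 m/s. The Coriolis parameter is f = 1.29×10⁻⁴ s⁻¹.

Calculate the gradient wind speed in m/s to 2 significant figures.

Around a low, centrifugal force acts outward with Coriolis, so pressure-gradient force balances both:
(1/ρ)|∂P/∂n| = fV + V²/R  →  V² + fR·V − fR·V_g = 0
With fR = 1.29×10⁻⁴ × 1613×10³ m = 208 m/s:
V = [−fR + √((fR)² + 4 fR V_g)]/2 = [−208 + √(208² + 4×208×41)]/2 = 35.1 m/s
Subgeostrophic (V < V_g = 41 m/s), as expected around a low.

35 m/s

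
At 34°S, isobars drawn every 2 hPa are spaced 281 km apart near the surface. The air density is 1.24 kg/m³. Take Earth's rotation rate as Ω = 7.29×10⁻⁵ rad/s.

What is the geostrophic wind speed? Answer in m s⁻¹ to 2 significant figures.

Coriolis parameter at 34°S:
f = 2Ω sin φ = 2 × 7.29×10⁻⁵ × sin 34° = 8.15×10⁻⁵ s⁻¹
Pressure gradient: |∂P/∂n| = 200 Pa / 281000 m = 7.12×10⁻⁴ Pa/m
Geostrophic balance (pressure-gradient force = Coriolis force):
V_g = (1/(fρ)) |∂P/∂n| = 7.12×10⁻⁴ / (8.15×10⁻⁵ × 1.24) = 7.04 m/s

7.0 m s⁻¹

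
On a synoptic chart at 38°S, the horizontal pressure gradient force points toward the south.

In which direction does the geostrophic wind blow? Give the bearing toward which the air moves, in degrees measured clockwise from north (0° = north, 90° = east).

The pressure-gradient force points toward the south (bearing 180°).
Geostrophic balance: in the Southern Hemisphere the Coriolis force deflects motion to the left, so the geostrophic wind blows 90° to the left of the pressure-gradient force (low pressure on the right).
Rotating 180° by 90° counterclockwise gives 090° — the wind blows toward the east.

090°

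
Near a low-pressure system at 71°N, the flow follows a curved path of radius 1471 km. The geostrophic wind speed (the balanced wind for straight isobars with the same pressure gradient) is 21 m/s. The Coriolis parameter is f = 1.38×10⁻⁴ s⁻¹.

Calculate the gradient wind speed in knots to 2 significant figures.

Around a low, centrifugal force acts outward with Coriolis, so pressure-gradient force balances both:
(1/ρ)|∂P/∂n| = fV + V²/R  →  V² + fR·V − fR·V_g = 0
With fR = 1.38×10⁻⁴ × 1471×10³ m = 203 m/s:
V = [−fR + √((fR)² + 4 fR V_g)]/2 = [−203 + √(203² + 4×203×21)]/2 = 19.2 m/s
Subgeostrophic (V < V_g = 21 m/s), as expected around a low.
Converting: 19.2 m/s × 1.944 = 37 knots

37 knots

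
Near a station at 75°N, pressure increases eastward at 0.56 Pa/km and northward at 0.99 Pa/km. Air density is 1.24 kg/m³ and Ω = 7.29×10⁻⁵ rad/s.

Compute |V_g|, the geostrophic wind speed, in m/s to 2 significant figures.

Coriolis parameter at 75°N:
f = 2Ω sin φ = 2 × 7.29×10⁻⁵ × sin 75° = 1.41×10⁻⁴ s⁻¹
Component geostrophic relations (x east, y north):
u_g = −(1/(fρ)) ∂P/∂y,  v_g = (1/(fρ)) ∂P/∂x
u_g = −(0.99×10⁻³)/(1.41×10⁻⁴ × 1.24) = −5.67 m/s;  v_g = (0.56×10⁻³)/(1.41×10⁻⁴ × 1.24) = 3.21 m/s
|V_g| = √(u_g² + v_g²) = 6.51 m/s

6.5 m/s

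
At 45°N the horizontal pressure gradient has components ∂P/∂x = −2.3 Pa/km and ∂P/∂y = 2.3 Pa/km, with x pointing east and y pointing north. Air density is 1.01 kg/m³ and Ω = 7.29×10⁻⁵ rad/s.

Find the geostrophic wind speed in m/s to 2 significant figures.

Coriolis parameter at 45°N:
f = 2Ω sin φ = 2 × 7.29×10⁻⁵ × sin 45° = 1.03×10⁻⁴ s⁻¹
Component geostrophic relations (x east, y north):
u_g = −(1/(fρ)) ∂P/∂y,  v_g = (1/(fρ)) ∂P/∂x
u_g = −(2.3×10⁻³)/(1.03×10⁻⁴ × 1.01) = −22.1 m/s;  v_g = (−2.3×10⁻³)/(1.03×10⁻⁴ × 1.01) = −22.1 m/s
|V_g| = √(u_g² + v_g²) = 31.2 m/s

31 m/s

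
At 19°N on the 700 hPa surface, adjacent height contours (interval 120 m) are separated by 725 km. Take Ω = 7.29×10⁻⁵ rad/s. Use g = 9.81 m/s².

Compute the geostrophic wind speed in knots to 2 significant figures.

Coriolis parameter at 19°N:
f = 2Ω sin φ = 2 × 7.29×10⁻⁵ × sin 19° = 4.75×10⁻⁵ s⁻¹
Height gradient: |∂Z/∂n| = 120 m / 725000 m = 1.66×10⁻⁴
On a pressure surface, geostrophic balance gives V_g = (g/f)|∂Z/∂n|:
V_g = 9.81 × 1.66×10⁻⁴ / 4.75×10⁻⁵ = 34.2 m/s
Converting: 34.2 m/s × 1.944 = 66 knots

66 knots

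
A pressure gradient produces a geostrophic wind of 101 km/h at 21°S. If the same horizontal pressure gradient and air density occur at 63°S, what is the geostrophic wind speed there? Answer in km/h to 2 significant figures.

With the same pressure gradient and density, V_g ∝ 1/f ∝ 1/sin φ.
V₂ = V₁ · sin φ₁ / sin φ₂ = 101 × sin 21° / sin 63°
V₂ = 101 × 0.3584/0.8910 = 41 km/h

41 km/h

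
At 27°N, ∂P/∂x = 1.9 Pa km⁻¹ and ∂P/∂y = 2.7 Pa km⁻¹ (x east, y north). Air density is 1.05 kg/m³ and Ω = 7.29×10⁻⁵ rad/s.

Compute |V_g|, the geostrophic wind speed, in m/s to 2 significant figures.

48 m/s

Coriolis parameter at 27°N:
f = 2Ω sin φ = 2 × 7.29×10⁻⁵ × sin 27° = 6.62×10⁻⁵ s⁻¹
Component geostrophic relations (x east, y north):
u_g = −(1/(fρ)) ∂P/∂y,  v_g = (1/(fρ)) ∂P/∂x
u_g = −(2.7×10⁻³)/(6.62×10⁻⁵ × 1.05) = −38.8 m/s;  v_g = (1.9×10⁻³)/(6.62×10⁻⁵ × 1.05) = 27.3 m/s
|V_g| = √(u_g² + v_g²) = 47.5 m/s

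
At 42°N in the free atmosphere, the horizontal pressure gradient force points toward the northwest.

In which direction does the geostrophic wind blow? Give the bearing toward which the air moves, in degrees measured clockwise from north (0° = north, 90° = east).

045°

The pressure-gradient force points toward the northwest (bearing 315°).
Geostrophic balance: in the Northern Hemisphere the Coriolis force deflects motion to the right, so the geostrophic wind blows 90° to the right of the pressure-gradient force (low pressure on the left).
Rotating 315° by 90° clockwise gives 045° — the wind blows toward the northeast.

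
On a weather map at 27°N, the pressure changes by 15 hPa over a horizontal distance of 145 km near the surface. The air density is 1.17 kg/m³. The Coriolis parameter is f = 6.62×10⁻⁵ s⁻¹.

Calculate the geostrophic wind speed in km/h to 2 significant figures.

Pressure gradient: |∂P/∂n| = 1500 Pa / 145000 m = 1.03×10⁻² Pa/m
Geostrophic balance (pressure-gradient force = Coriolis force):
V_g = (1/(fρ)) |∂P/∂n| = 1.03×10⁻² / (6.62×10⁻⁵ × 1.17) = 134 m/s
Converting: 134 m/s × 3.6 = 480 km/h

480 km/h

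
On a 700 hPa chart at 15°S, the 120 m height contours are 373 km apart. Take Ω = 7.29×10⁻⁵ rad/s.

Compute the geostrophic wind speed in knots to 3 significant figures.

Coriolis parameter at 15°S:
f = 2Ω sin φ = 2 × 7.29×10⁻⁵ × sin 15° = 3.77×10⁻⁵ s⁻¹
Height gradient: |∂Z/∂n| = 120 m / 373000 m = 3.22×10⁻⁴
On a pressure surface, geostrophic balance gives V_g = (g/f)|∂Z/∂n|:
V_g = 9.81 × 3.22×10⁻⁴ / 3.77×10⁻⁵ = 83.6 m/s
Converting: 83.6 m/s × 1.944 = 163 knots

163 knots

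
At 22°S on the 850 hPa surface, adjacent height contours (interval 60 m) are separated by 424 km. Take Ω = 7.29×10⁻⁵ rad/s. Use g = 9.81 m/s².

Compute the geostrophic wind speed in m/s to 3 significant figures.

25.4 m/s

Coriolis parameter at 22°S:
f = 2Ω sin φ = 2 × 7.29×10⁻⁵ × sin 22° = 5.46×10⁻⁵ s⁻¹
Height gradient: |∂Z/∂n| = 60 m / 424000 m = 1.42×10⁻⁴
On a pressure surface, geostrophic balance gives V_g = (g/f)|∂Z/∂n|:
V_g = 9.81 × 1.42×10⁻⁴ / 5.46×10⁻⁵ = 25.4 m/s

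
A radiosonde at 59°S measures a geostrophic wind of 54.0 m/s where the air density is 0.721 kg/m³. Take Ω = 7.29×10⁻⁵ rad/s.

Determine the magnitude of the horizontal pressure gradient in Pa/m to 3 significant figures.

Coriolis parameter at 59°S:
f = 2Ω sin φ = 2 × 7.29×10⁻⁵ × sin 59° = 1.25×10⁻⁴ s⁻¹
Geostrophic balance rearranged: |∂P/∂n| = f ρ V_g
|∂P/∂n| = 1.25×10⁻⁴ × 0.721 × 54.0 = 4.87×10⁻³ Pa/m

4.87×10⁻³ Pa/m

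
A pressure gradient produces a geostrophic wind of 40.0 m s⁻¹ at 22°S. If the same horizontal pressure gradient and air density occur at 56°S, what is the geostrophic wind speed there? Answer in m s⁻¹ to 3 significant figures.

18.1 m s⁻¹

With the same pressure gradient and density, V_g ∝ 1/f ∝ 1/sin φ.
V₂ = V₁ · sin φ₁ / sin φ₂ = 40.0 × sin 22° / sin 56°
V₂ = 40.0 × 0.3746/0.8290 = 18.1 m s⁻¹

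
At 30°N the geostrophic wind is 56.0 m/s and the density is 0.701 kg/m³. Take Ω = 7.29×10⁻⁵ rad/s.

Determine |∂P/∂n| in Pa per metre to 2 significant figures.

2.9×10⁻³ Pa/m

Coriolis parameter at 30°N:
f = 2Ω sin φ = 2 × 7.29×10⁻⁵ × sin 30° = 7.29×10⁻⁵ s⁻¹
Geostrophic balance rearranged: |∂P/∂n| = f ρ V_g
|∂P/∂n| = 7.29×10⁻⁵ × 0.701 × 56.0 = 2.86×10⁻³ Pa/m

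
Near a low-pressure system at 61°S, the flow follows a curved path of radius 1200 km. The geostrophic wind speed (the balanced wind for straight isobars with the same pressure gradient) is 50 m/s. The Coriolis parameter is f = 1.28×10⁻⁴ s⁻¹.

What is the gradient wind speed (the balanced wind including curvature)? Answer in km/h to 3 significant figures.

143 km/h

Around a low, centrifugal force acts outward with Coriolis, so pressure-gradient force balances both:
(1/ρ)|∂P/∂n| = fV + V²/R  →  V² + fR·V − fR·V_g = 0
With fR = 1.28×10⁻⁴ × 1200×10³ m = 154 m/s:
V = [−fR + √((fR)² + 4 fR V_g)]/2 = [−154 + √(154² + 4×154×50)]/2 = 39.7 m/s
Subgeostrophic (V < V_g = 50 m/s), as expected around a low.
Converting: 39.7 m/s × 3.6 = 143 km/h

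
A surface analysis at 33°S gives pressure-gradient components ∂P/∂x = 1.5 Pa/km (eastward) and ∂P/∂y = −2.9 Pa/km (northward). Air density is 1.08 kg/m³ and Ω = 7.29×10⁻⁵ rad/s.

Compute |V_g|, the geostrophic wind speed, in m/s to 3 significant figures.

38.1 m/s

Coriolis parameter at 33°S:
f = 2Ω sin φ = 2 × 7.29×10⁻⁵ × sin 33° = 7.94×10⁻⁵ s⁻¹
In the Southern Hemisphere f is negative: f = −7.94×10⁻⁵ s⁻¹.
Component geostrophic relations (x east, y north):
u_g = −(1/(fρ)) ∂P/∂y,  v_g = (1/(fρ)) ∂P/∂x
u_g = −(−2.9×10⁻³)/(−7.94×10⁻⁵ × 1.08) = −33.8 m/s;  v_g = (1.5×10⁻³)/(−7.94×10⁻⁵ × 1.08) = −17.5 m/s
|V_g| = √(u_g² + v_g²) = 38.1 m/s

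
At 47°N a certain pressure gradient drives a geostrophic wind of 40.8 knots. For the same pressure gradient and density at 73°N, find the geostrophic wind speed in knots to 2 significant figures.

With the same pressure gradient and density, V_g ∝ 1/f ∝ 1/sin φ.
V₂ = V₁ · sin φ₁ / sin φ₂ = 40.8 × sin 47° / sin 73°
V₂ = 40.8 × 0.7314/0.9563 = 31 knots

31 knots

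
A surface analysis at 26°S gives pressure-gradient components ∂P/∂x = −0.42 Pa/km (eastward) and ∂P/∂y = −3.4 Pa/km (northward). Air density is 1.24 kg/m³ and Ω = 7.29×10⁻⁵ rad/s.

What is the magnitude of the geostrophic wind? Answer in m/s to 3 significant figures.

Coriolis parameter at 26°S:
f = 2Ω sin φ = 2 × 7.29×10⁻⁵ × sin 26° = 6.39×10⁻⁵ s⁻¹
In the Southern Hemisphere f is negative: f = −6.39×10⁻⁵ s⁻¹.
Component geostrophic relations (x east, y north):
u_g = −(1/(fρ)) ∂P/∂y,  v_g = (1/(fρ)) ∂P/∂x
u_g = −(−3.4×10⁻³)/(−6.39×10⁻⁵ × 1.24) = −42.9 m/s;  v_g = (−0.42×10⁻³)/(−6.39×10⁻⁵ × 1.24) = 5.30 m/s
|V_g| = √(u_g² + v_g²) = 43.2 m/s

43.2 m/s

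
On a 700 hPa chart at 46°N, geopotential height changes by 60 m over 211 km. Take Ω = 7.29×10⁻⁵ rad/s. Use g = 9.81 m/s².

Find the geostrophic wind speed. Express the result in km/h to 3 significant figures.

95.8 km/h

Coriolis parameter at 46°N:
f = 2Ω sin φ = 2 × 7.29×10⁻⁵ × sin 46° = 1.05×10⁻⁴ s⁻¹
Height gradient: |∂Z/∂n| = 60 m / 211000 m = 2.84×10⁻⁴
On a pressure surface, geostrophic balance gives V_g = (g/f)|∂Z/∂n|:
V_g = 9.81 × 2.84×10⁻⁴ / 1.05×10⁻⁴ = 26.6 m/s
Converting: 26.6 m/s × 3.6 = 95.8 km/h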